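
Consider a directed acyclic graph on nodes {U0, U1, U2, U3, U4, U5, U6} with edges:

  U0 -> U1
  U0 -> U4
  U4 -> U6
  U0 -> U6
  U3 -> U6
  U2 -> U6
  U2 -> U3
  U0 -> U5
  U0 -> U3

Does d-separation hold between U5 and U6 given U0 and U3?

Yes

4 paths connect U5 and U6; each must be blocked for d-separation to hold:
Path 1: U5 ← U0 → U6
  U0 is a fork here and U0 is conditioned on, so the path is blocked at U0.
Path 2: U5 ← U0 → U4 → U6
  U0 is a fork here and U0 is conditioned on, so the path is blocked at U0.
Path 3: U5 ← U0 → U3 → U6
  U0 is a fork here and U0 is conditioned on, so the path is blocked at U0.
Path 4: U5 ← U0 → U3 ← U2 → U6
  U0 is a fork here and U0 is conditioned on, so the path is blocked at U0.
Every path is blocked, so U5 and U6 are d-separated given {U0, U3}.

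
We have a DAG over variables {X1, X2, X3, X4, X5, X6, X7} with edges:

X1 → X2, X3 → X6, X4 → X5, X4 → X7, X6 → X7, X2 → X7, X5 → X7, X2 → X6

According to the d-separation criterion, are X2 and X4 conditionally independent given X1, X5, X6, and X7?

No — X2 and X4 are not d-separated given {X1, X5, X6, X7}.

4 paths connect X2 and X4; each must be blocked for d-separation to hold:
Path 1: X2 → X7 ← X4
  X7 is a collider and X7 is conditioned on, which opens it — no node blocks this path, so it is active.
Path 2: X2 → X7 ← X5 ← X4
  X5 is a chain here and X5 is conditioned on, so the path is blocked at X5.
Path 3: X2 → X6 → X7 ← X4
  X6 is a chain here and X6 is conditioned on, so the path is blocked at X6.
Path 4: X2 → X6 → X7 ← X5 ← X4
  X6 is a chain here and X6 is conditioned on, so the path is blocked at X6.
At least one path is unblocked, so d-separation fails.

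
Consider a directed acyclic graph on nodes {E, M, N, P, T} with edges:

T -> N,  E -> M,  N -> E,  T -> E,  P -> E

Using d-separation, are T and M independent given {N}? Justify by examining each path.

There are 2 undirected paths between T and M; checking each against the conditioning set {N}:
  1. T → N → E → M — N:chain[blocks]; E:chain[open] ⇒ blocked
  2. T → E → M — E:chain[open] ⇒ active
At least one path is unblocked, so d-separation fails.

No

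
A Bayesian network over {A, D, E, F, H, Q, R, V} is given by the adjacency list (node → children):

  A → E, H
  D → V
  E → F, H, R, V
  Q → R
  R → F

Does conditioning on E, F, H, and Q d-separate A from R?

Yes — A and R are d-separated given {E, F, H, Q}.

Enumerating the 4 paths from A to R and testing each for blocking by {E, F, H, Q}:
Path 1: A → H ← E → F ← R
  E is a fork here and E is conditioned on, so the path is blocked at E.
Path 2: A → H ← E → R
  E is a fork here and E is conditioned on, so the path is blocked at E.
Path 3: A → E → F ← R
  E is a chain here and E is conditioned on, so the path is blocked at E.
Path 4: A → E → R
  E is a chain here and E is conditioned on, so the path is blocked at E.
Since every path is blocked, d-separation holds.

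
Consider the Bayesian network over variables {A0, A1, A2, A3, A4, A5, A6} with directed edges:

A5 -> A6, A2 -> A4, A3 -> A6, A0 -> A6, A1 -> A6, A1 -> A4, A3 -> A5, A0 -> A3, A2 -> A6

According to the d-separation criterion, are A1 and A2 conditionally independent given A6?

No

There are 2 undirected paths between A1 and A2; checking each against the conditioning set {A6}:
  1. A1 → A6 ← A2 — A6:collider[open] ⇒ active
  2. A1 → A4 ← A2 — A4:collider[blocks] ⇒ blocked
Because an active path exists, A1 and A2 are not d-separated.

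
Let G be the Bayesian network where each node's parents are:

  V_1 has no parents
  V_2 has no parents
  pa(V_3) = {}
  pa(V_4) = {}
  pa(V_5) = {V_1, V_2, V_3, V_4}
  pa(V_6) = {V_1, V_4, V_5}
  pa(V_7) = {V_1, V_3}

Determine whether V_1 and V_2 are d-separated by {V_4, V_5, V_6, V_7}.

We examine all 4 paths between V_1 and V_2:
Path 1: V_1 → V_7 ← V_3 → V_5 ← V_2
  V_7 is a collider and V_7 is conditioned on, which opens it; V_3 is a fork and V_3 is not conditioned on; V_5 is a collider and V_5 is conditioned on, which opens it — no node blocks this path, so it is active.
Path 2: V_1 → V_5 ← V_2
  V_5 is a collider and V_5 is conditioned on, which opens it — no node blocks this path, so it is active.
Path 3: V_1 → V_6 ← V_4 → V_5 ← V_2
  V_4 is a fork here and V_4 is conditioned on, so the path is blocked at V_4.
Path 4: V_1 → V_6 ← V_5 ← V_2
  V_5 is a chain here and V_5 is conditioned on, so the path is blocked at V_5.
Because an active path exists, V_1 and V_2 are not d-separated.

No — V_1 and V_2 are not d-separated given {V_4, V_5, V_6, V_7}.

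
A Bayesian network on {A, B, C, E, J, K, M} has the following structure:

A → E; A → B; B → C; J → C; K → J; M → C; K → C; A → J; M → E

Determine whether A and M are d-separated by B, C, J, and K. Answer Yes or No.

We examine all 4 paths between A and M:
  1. A → E ← M — E:collider[blocks] ⇒ blocked
  2. A → B → C ← M — B:chain[blocks]; C:collider[open] ⇒ blocked
  3. A → J → C ← M — J:chain[blocks]; C:collider[open] ⇒ blocked
  4. A → J ← K → C ← M — J:collider[open]; K:fork[blocks]; C:collider[open] ⇒ blocked
All paths are blocked; A ⊥ M | {B, C, J, K} holds.

Yes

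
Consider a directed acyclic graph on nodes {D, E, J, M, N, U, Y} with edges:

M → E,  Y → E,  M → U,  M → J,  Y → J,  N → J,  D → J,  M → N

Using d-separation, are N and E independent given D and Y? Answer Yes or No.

4 paths connect N and E; each must be blocked for d-separation to hold:
Path 1: N → J ← M → E
  J is a collider here and neither J nor any of its descendants is conditioned on, so the collider stays closed — the path is blocked at J.
Path 2: N → J ← Y → E
  J is a collider here and neither J nor any of its descendants is conditioned on, so the collider stays closed — the path is blocked at J.
Path 3: N ← M → J ← Y → E
  J is a collider here and neither J nor any of its descendants is conditioned on, so the collider stays closed — the path is blocked at J.
Path 4: N ← M → E
  M is a fork and M is not conditioned on — no node blocks this path, so it is active.
At least one path is unblocked, so d-separation fails.

No — N and E are not d-separated given {D, Y}.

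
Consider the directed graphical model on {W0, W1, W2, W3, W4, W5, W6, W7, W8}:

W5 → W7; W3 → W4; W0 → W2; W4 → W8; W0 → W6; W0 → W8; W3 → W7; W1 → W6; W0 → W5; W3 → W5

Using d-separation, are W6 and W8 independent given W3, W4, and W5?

No

There are 3 undirected paths between W6 and W8; checking each against the conditioning set {W3, W4, W5}:
Path 1: W6 ← W0 → W8
  W0 is a fork and W0 is not conditioned on — no node blocks this path, so it is active.
Path 2: W6 ← W0 → W5 → W7 ← W3 → W4 → W8
  W5 is a chain here and W5 is conditioned on, so the path is blocked at W5.
Path 3: W6 ← W0 → W5 ← W3 → W4 → W8
  W3 is a fork here and W3 is conditioned on, so the path is blocked at W3.
Because an active path exists, W6 and W8 are not d-separated.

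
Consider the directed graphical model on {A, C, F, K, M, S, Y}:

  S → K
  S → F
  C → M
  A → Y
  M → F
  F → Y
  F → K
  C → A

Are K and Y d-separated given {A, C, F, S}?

Enumerating the 4 paths from K to Y and testing each for blocking by {A, C, F, S}:
Path 1: K ← F → Y
  F is a fork here and F is conditioned on, so the path is blocked at F.
Path 2: K ← F ← M ← C → A → Y
  F is a chain here and F is conditioned on, so the path is blocked at F.
Path 3: K ← S → F → Y
  S is a fork here and S is conditioned on, so the path is blocked at S.
Path 4: K ← S → F ← M ← C → A → Y
  S is a fork here and S is conditioned on, so the path is blocked at S.
Every path is blocked, so K and Y are d-separated given {A, C, F, S}.

Yes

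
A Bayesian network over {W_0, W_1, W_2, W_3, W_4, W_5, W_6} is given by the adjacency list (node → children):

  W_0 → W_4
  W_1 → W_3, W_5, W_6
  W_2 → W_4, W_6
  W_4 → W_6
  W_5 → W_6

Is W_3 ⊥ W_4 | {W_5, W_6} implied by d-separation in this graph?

No

Enumerating the 4 paths from W_3 to W_4 and testing each for blocking by {W_5, W_6}:
Path 1: W_3 ← W_1 → W_6 ← W_2 → W_4
  W_1 is a fork and W_1 is not conditioned on; W_6 is a collider and W_6 is conditioned on, which opens it; W_2 is a fork and W_2 is not conditioned on — no node blocks this path, so it is active.
Path 2: W_3 ← W_1 → W_6 ← W_4
  W_1 is a fork and W_1 is not conditioned on; W_6 is a collider and W_6 is conditioned on, which opens it — no node blocks this path, so it is active.
Path 3: W_3 ← W_1 → W_5 → W_6 ← W_2 → W_4
  W_5 is a chain here and W_5 is conditioned on, so the path is blocked at W_5.
Path 4: W_3 ← W_1 → W_5 → W_6 ← W_4
  W_5 is a chain here and W_5 is conditioned on, so the path is blocked at W_5.
Since the path W_3 ← W_1 → W_6 ← W_2 → W_4 is active, W_3 and W_4 are not d-separated given {W_5, W_6}.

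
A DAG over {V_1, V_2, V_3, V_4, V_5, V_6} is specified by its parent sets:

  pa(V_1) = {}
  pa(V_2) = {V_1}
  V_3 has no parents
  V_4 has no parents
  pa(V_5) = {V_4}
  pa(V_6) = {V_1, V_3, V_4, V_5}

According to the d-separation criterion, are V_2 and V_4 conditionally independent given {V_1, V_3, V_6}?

Yes

There are 2 undirected paths between V_2 and V_4; checking each against the conditioning set {V_1, V_3, V_6}:
Path 1: V_2 ← V_1 → V_6 ← V_5 ← V_4
  V_1 is a fork here and V_1 is conditioned on, so the path is blocked at V_1.
Path 2: V_2 ← V_1 → V_6 ← V_4
  V_1 is a fork here and V_1 is conditioned on, so the path is blocked at V_1.
Since every path is blocked, d-separation holds.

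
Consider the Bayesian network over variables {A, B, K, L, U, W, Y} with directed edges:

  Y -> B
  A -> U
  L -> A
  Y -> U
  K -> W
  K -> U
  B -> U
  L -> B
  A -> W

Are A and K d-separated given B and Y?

Yes

There are 4 undirected paths between A and K; checking each against the conditioning set {B, Y}:
  1. A → U ← K — U:collider[blocks] ⇒ blocked
  2. A ← L → B → U ← K — L:fork[open]; B:chain[blocks]; U:collider[blocks] ⇒ blocked
  3. A ← L → B ← Y → U ← K — L:fork[open]; B:collider[open]; Y:fork[blocks]; U:collider[blocks] ⇒ blocked
  4. A → W ← K — W:collider[blocks] ⇒ blocked
Every path is blocked, so A and K are d-separated given {B, Y}.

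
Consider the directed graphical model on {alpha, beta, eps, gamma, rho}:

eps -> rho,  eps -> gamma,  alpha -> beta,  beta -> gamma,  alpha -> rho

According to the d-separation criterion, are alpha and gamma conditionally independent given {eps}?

There are 2 undirected paths between alpha and gamma; checking each against the conditioning set {eps}:
Path 1: alpha → rho ← eps → gamma
  rho is a collider here and neither rho nor any of its descendants is conditioned on, so the collider stays closed — the path is blocked at rho.
Path 2: alpha → beta → gamma
  beta is a chain and beta is not conditioned on — no node blocks this path, so it is active.
Because an active path exists, alpha and gamma are not d-separated.

No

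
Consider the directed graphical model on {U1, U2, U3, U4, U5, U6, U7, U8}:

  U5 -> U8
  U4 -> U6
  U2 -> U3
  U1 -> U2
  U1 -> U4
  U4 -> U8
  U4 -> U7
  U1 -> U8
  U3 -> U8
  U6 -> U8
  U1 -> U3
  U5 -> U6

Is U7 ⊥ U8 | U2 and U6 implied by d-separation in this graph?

6 paths connect U7 and U8; each must be blocked for d-separation to hold:
  1. U7 ← U4 → U6 ← U5 → U8 — U4:fork[open]; U6:collider[open]; U5:fork[open] ⇒ active
  2. U7 ← U4 → U6 → U8 — U4:fork[open]; U6:chain[blocks] ⇒ blocked
  3. U7 ← U4 ← U1 → U3 → U8 — U4:chain[open]; U1:fork[open]; U3:chain[open] ⇒ active
  4. U7 ← U4 ← U1 → U2 → U3 → U8 — U4:chain[open]; U1:fork[open]; U2:chain[blocks]; U3:chain[open] ⇒ blocked
  5. U7 ← U4 ← U1 → U8 — U4:chain[open]; U1:fork[open] ⇒ active
  6. U7 ← U4 → U8 — U4:fork[open] ⇒ active
Since the path U7 ← U4 → U6 ← U5 → U8 is active, U7 and U8 are not d-separated given {U2, U6}.

No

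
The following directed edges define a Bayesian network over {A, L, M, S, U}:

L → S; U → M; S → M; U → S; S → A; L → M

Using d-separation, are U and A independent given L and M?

No

We examine all 3 paths between U and A:
  1. U → M ← S → A — M:collider[open]; S:fork[open] ⇒ active
  2. U → M ← L → S → A — M:collider[open]; L:fork[blocks]; S:chain[open] ⇒ blocked
  3. U → S → A — S:chain[open] ⇒ active
Because an active path exists, U and A are not d-separated.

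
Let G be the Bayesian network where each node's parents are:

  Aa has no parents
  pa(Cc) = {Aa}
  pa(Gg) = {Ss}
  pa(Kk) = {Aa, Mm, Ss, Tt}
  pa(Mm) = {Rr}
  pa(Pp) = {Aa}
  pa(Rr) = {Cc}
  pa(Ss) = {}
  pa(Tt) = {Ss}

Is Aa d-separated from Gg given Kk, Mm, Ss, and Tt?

Yes

There are 4 undirected paths between Aa and Gg; checking each against the conditioning set {Kk, Mm, Ss, Tt}:
  1. Aa → Kk ← Ss → Gg — Kk:collider[open]; Ss:fork[blocks] ⇒ blocked
  2. Aa → Kk ← Tt ← Ss → Gg — Kk:collider[open]; Tt:chain[blocks]; Ss:fork[blocks] ⇒ blocked
  3. Aa → Cc → Rr → Mm → Kk ← Ss → Gg — Cc:chain[open]; Rr:chain[open]; Mm:chain[blocks]; Kk:collider[open]; Ss:fork[blocks] ⇒ blocked
  4. Aa → Cc → Rr → Mm → Kk ← Tt ← Ss → Gg — Cc:chain[open]; Rr:chain[open]; Mm:chain[blocks]; Kk:collider[open]; Tt:chain[blocks]; Ss:fork[blocks] ⇒ blocked
Since every path is blocked, d-separation holds.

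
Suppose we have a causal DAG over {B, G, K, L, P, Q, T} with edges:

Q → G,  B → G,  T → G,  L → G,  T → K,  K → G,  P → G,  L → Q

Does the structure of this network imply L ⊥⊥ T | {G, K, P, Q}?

No

Enumerating the 4 paths from L to T and testing each for blocking by {G, K, P, Q}:
Path 1: L → Q → G ← T
  Q is a chain here and Q is conditioned on, so the path is blocked at Q.
Path 2: L → Q → G ← K ← T
  Q is a chain here and Q is conditioned on, so the path is blocked at Q.
Path 3: L → G ← T
  G is a collider and G is conditioned on, which opens it — no node blocks this path, so it is active.
Path 4: L → G ← K ← T
  K is a chain here and K is conditioned on, so the path is blocked at K.
Since the path L → G ← T is active, L and T are not d-separated given {G, K, P, Q}.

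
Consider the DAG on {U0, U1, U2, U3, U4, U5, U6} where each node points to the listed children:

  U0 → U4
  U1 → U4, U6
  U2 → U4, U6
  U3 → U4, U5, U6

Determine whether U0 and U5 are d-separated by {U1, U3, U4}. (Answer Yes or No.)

Yes — U0 and U5 are d-separated given {U1, U3, U4}.

Enumerating the 3 paths from U0 to U5 and testing each for blocking by {U1, U3, U4}:
Path 1: U0 → U4 ← U3 → U5
  U3 is a fork here and U3 is conditioned on, so the path is blocked at U3.
Path 2: U0 → U4 ← U1 → U6 ← U3 → U5
  U1 is a fork here and U1 is conditioned on, so the path is blocked at U1.
Path 3: U0 → U4 ← U2 → U6 ← U3 → U5
  U6 is a collider here and neither U6 nor any of its descendants is conditioned on, so the collider stays closed — the path is blocked at U6.
All paths are blocked; U0 ⊥ U5 | {U1, U3, U4} holds.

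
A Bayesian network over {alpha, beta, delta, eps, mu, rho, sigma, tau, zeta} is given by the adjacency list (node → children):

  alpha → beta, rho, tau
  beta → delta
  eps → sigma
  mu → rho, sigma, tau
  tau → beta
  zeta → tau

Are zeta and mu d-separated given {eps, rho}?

Yes

There are 3 undirected paths between zeta and mu; checking each against the conditioning set {eps, rho}:
Path 1: zeta → tau → beta ← alpha → rho ← mu
  beta is a collider here and neither beta nor any of its descendants is conditioned on, so the collider stays closed — the path is blocked at beta.
Path 2: zeta → tau ← alpha → rho ← mu
  tau is a collider here and neither tau nor any of its descendants is conditioned on, so the collider stays closed — the path is blocked at tau.
Path 3: zeta → tau ← mu
  tau is a collider here and neither tau nor any of its descendants is conditioned on, so the collider stays closed — the path is blocked at tau.
Since every path is blocked, d-separation holds.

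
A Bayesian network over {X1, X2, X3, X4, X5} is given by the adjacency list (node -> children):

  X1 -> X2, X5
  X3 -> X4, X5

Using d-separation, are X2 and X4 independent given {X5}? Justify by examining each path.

No

The only undirected path from X2 to X4 is:
Path 1: X2 ← X1 → X5 ← X3 → X4
  X1 is a fork and X1 is not conditioned on; X5 is a collider and X5 is conditioned on, which opens it; X3 is a fork and X3 is not conditioned on — no node blocks this path, so it is active.
At least one path is unblocked, so d-separation fails.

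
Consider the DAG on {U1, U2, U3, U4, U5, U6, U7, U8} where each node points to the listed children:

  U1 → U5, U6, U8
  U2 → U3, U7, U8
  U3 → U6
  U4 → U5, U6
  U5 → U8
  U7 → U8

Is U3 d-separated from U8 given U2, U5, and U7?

6 paths connect U3 and U8; each must be blocked for d-separation to hold:
Path 1: U3 → U6 ← U4 → U5 ← U1 → U8
  U6 is a collider here and neither U6 nor any of its descendants is conditioned on, so the collider stays closed — the path is blocked at U6.
Path 2: U3 → U6 ← U4 → U5 → U8
  U6 is a collider here and neither U6 nor any of its descendants is conditioned on, so the collider stays closed — the path is blocked at U6.
Path 3: U3 → U6 ← U1 → U5 → U8
  U6 is a collider here and neither U6 nor any of its descendants is conditioned on, so the collider stays closed — the path is blocked at U6.
Path 4: U3 → U6 ← U1 → U8
  U6 is a collider here and neither U6 nor any of its descendants is conditioned on, so the collider stays closed — the path is blocked at U6.
Path 5: U3 ← U2 → U7 → U8
  U2 is a fork here and U2 is conditioned on, so the path is blocked at U2.
Path 6: U3 ← U2 → U8
  U2 is a fork here and U2 is conditioned on, so the path is blocked at U2.
Since every path is blocked, d-separation holds.

Yes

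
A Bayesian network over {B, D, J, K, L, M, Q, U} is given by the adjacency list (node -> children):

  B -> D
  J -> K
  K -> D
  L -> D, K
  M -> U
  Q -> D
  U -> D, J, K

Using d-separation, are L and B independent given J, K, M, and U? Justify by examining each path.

We examine all 4 paths between L and B:
Path 1: L → D ← B
  D is a collider here and neither D nor any of its descendants is conditioned on, so the collider stays closed — the path is blocked at D.
Path 2: L → K ← U → D ← B
  U is a fork here and U is conditioned on, so the path is blocked at U.
Path 3: L → K → D ← B
  K is a chain here and K is conditioned on, so the path is blocked at K.
Path 4: L → K ← J ← U → D ← B
  J is a chain here and J is conditioned on, so the path is blocked at J.
All paths are blocked; L ⊥ B | {J, K, M, U} holds.

Yes — L and B are d-separated given {J, K, M, U}.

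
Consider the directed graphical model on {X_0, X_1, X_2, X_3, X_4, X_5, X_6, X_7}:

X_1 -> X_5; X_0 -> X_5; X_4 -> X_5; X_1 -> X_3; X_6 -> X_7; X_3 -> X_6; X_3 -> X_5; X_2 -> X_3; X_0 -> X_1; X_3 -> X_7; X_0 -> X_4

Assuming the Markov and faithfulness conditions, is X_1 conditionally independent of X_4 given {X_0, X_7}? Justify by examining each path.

6 paths connect X_1 and X_4; each must be blocked for d-separation to hold:
Path 1: X_1 → X_5 ← X_0 → X_4
  X_5 is a collider here and neither X_5 nor any of its descendants is conditioned on, so the collider stays closed — the path is blocked at X_5.
Path 2: X_1 → X_5 ← X_4
  X_5 is a collider here and neither X_5 nor any of its descendants is conditioned on, so the collider stays closed — the path is blocked at X_5.
Path 3: X_1 → X_3 → X_5 ← X_0 → X_4
  X_5 is a collider here and neither X_5 nor any of its descendants is conditioned on, so the collider stays closed — the path is blocked at X_5.
Path 4: X_1 → X_3 → X_5 ← X_4
  X_5 is a collider here and neither X_5 nor any of its descendants is conditioned on, so the collider stays closed — the path is blocked at X_5.
Path 5: X_1 ← X_0 → X_5 ← X_4
  X_0 is a fork here and X_0 is conditioned on, so the path is blocked at X_0.
Path 6: X_1 ← X_0 → X_4
  X_0 is a fork here and X_0 is conditioned on, so the path is blocked at X_0.
Every path is blocked, so X_1 and X_4 are d-separated given {X_0, X_7}.

Yes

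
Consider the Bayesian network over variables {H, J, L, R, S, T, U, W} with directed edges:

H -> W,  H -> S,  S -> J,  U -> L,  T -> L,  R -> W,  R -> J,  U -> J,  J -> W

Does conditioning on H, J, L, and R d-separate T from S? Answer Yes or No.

No — T and S are not d-separated given {H, J, L, R}.

3 paths connect T and S; each must be blocked for d-separation to hold:
Path 1: T → L ← U → J ← S
  L is a collider and L is conditioned on, which opens it; U is a fork and U is not conditioned on; J is a collider and J is conditioned on, which opens it — no node blocks this path, so it is active.
Path 2: T → L ← U → J ← R → W ← H → S
  R is a fork here and R is conditioned on, so the path is blocked at R.
Path 3: T → L ← U → J → W ← H → S
  J is a chain here and J is conditioned on, so the path is blocked at J.
Because an active path exists, T and S are not d-separated.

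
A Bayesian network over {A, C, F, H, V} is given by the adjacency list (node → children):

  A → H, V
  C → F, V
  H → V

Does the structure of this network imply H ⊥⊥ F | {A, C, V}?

There are 2 undirected paths between H and F; checking each against the conditioning set {A, C, V}:
Path 1: H → V ← C → F
  C is a fork here and C is conditioned on, so the path is blocked at C.
Path 2: H ← A → V ← C → F
  A is a fork here and A is conditioned on, so the path is blocked at A.
Since every path is blocked, d-separation holds.

Yes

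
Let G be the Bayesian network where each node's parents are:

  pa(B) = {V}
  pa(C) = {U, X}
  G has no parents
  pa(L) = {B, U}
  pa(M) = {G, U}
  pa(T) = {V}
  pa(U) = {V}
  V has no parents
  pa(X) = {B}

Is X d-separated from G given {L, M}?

There are 3 undirected paths between X and G; checking each against the conditioning set {L, M}:
Path 1: X → C ← U → M ← G
  C is a collider here and neither C nor any of its descendants is conditioned on, so the collider stays closed — the path is blocked at C.
Path 2: X ← B → L ← U → M ← G
  B is a fork and B is not conditioned on; L is a collider and L is conditioned on, which opens it; U is a fork and U is not conditioned on; M is a collider and M is conditioned on, which opens it — no node blocks this path, so it is active.
Path 3: X ← B ← V → U → M ← G
  B is a chain and B is not conditioned on; V is a fork and V is not conditioned on; U is a chain and U is not conditioned on; M is a collider and M is conditioned on, which opens it — no node blocks this path, so it is active.
Because an active path exists, X and G are not d-separated.

No — X and G are not d-separated given {L, M}.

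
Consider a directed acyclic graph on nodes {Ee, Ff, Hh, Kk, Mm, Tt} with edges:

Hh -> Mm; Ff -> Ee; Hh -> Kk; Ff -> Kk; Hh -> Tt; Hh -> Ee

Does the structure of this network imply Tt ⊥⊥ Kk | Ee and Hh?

We examine all 2 paths between Tt and Kk:
Path 1: Tt ← Hh → Ee ← Ff → Kk
  Hh is a fork here and Hh is conditioned on, so the path is blocked at Hh.
Path 2: Tt ← Hh → Kk
  Hh is a fork here and Hh is conditioned on, so the path is blocked at Hh.
All paths are blocked; Tt ⊥ Kk | {Ee, Hh} holds.

Yes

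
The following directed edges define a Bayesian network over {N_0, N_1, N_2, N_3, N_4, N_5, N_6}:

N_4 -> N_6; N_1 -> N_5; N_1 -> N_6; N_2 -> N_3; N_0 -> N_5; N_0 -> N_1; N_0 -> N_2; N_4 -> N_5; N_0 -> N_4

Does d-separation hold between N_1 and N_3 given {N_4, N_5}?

5 paths connect N_1 and N_3; each must be blocked for d-separation to hold:
Path 1: N_1 → N_6 ← N_4 ← N_0 → N_2 → N_3
  N_6 is a collider here and neither N_6 nor any of its descendants is conditioned on, so the collider stays closed — the path is blocked at N_6.
Path 2: N_1 → N_6 ← N_4 → N_5 ← N_0 → N_2 → N_3
  N_6 is a collider here and neither N_6 nor any of its descendants is conditioned on, so the collider stays closed — the path is blocked at N_6.
Path 3: N_1 ← N_0 → N_2 → N_3
  N_0 is a fork and N_0 is not conditioned on; N_2 is a chain and N_2 is not conditioned on — no node blocks this path, so it is active.
Path 4: N_1 → N_5 ← N_0 → N_2 → N_3
  N_5 is a collider and N_5 is conditioned on, which opens it; N_0 is a fork and N_0 is not conditioned on; N_2 is a chain and N_2 is not conditioned on — no node blocks this path, so it is active.
Path 5: N_1 → N_5 ← N_4 ← N_0 → N_2 → N_3
  N_4 is a chain here and N_4 is conditioned on, so the path is blocked at N_4.
At least one path is unblocked, so d-separation fails.

No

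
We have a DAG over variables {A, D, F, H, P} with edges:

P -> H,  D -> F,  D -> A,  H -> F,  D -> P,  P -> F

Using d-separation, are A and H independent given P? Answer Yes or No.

Yes

Enumerating the 4 paths from A to H and testing each for blocking by {P}:
Path 1: A ← D → P → F ← H
  P is a chain here and P is conditioned on, so the path is blocked at P.
Path 2: A ← D → P → H
  P is a chain here and P is conditioned on, so the path is blocked at P.
Path 3: A ← D → F ← P → H
  F is a collider here and neither F nor any of its descendants is conditioned on, so the collider stays closed — the path is blocked at F.
Path 4: A ← D → F ← H
  F is a collider here and neither F nor any of its descendants is conditioned on, so the collider stays closed — the path is blocked at F.
All paths are blocked; A ⊥ H | {P} holds.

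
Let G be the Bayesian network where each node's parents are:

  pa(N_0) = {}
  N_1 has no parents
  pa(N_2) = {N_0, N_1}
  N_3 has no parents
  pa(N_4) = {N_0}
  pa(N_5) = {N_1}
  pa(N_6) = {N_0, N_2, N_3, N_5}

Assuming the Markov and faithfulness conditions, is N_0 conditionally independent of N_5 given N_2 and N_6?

No

There are 4 undirected paths between N_0 and N_5; checking each against the conditioning set {N_2, N_6}:
Path 1: N_0 → N_6 ← N_5
  N_6 is a collider and N_6 is conditioned on, which opens it — no node blocks this path, so it is active.
Path 2: N_0 → N_6 ← N_2 ← N_1 → N_5
  N_2 is a chain here and N_2 is conditioned on, so the path is blocked at N_2.
Path 3: N_0 → N_2 ← N_1 → N_5
  N_2 is a collider and N_2 is conditioned on, which opens it; N_1 is a fork and N_1 is not conditioned on — no node blocks this path, so it is active.
Path 4: N_0 → N_2 → N_6 ← N_5
  N_2 is a chain here and N_2 is conditioned on, so the path is blocked at N_2.
Since the path N_0 → N_6 ← N_5 is active, N_0 and N_5 are not d-separated given {N_2, N_6}.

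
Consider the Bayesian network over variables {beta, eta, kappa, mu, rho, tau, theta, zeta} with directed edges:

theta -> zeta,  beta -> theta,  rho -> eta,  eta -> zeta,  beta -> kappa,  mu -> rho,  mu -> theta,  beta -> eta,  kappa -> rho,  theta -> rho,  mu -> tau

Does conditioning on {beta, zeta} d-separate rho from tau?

No

We examine all 6 paths between rho and tau:
  1. rho ← mu → tau — mu:fork[open] ⇒ active
  2. rho → eta ← beta → theta ← mu → tau — eta:collider[open]; beta:fork[blocks]; theta:collider[open]; mu:fork[open] ⇒ blocked
  3. rho → eta → zeta ← theta ← mu → tau — eta:chain[open]; zeta:collider[open]; theta:chain[open]; mu:fork[open] ⇒ active
  4. rho ← theta ← mu → tau — theta:chain[open]; mu:fork[open] ⇒ active
  5. rho ← kappa ← beta → eta → zeta ← theta ← mu → tau — kappa:chain[open]; beta:fork[blocks]; eta:chain[open]; zeta:collider[open]; theta:chain[open]; mu:fork[open] ⇒ blocked
  6. rho ← kappa ← beta → theta ← mu → tau — kappa:chain[open]; beta:fork[blocks]; theta:collider[open]; mu:fork[open] ⇒ blocked
Since the path rho ← mu → tau is active, rho and tau are not d-separated given {beta, zeta}.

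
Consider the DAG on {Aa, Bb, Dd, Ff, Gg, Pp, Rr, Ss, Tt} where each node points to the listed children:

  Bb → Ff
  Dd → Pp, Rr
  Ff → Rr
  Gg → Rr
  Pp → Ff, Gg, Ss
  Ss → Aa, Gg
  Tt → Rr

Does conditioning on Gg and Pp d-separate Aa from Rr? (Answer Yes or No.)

6 paths connect Aa and Rr; each must be blocked for d-separation to hold:
  1. Aa ← Ss → Gg ← Pp ← Dd → Rr — Ss:fork[open]; Gg:collider[open]; Pp:chain[blocks]; Dd:fork[open] ⇒ blocked
  2. Aa ← Ss → Gg ← Pp → Ff → Rr — Ss:fork[open]; Gg:collider[open]; Pp:fork[blocks]; Ff:chain[open] ⇒ blocked
  3. Aa ← Ss → Gg → Rr — Ss:fork[open]; Gg:chain[blocks] ⇒ blocked
  4. Aa ← Ss ← Pp ← Dd → Rr — Ss:chain[open]; Pp:chain[blocks]; Dd:fork[open] ⇒ blocked
  5. Aa ← Ss ← Pp → Gg → Rr — Ss:chain[open]; Pp:fork[blocks]; Gg:chain[blocks] ⇒ blocked
  6. Aa ← Ss ← Pp → Ff → Rr — Ss:chain[open]; Pp:fork[blocks]; Ff:chain[open] ⇒ blocked
All paths are blocked; Aa ⊥ Rr | {Gg, Pp} holds.

Yes — Aa and Rr are d-separated given {Gg, Pp}.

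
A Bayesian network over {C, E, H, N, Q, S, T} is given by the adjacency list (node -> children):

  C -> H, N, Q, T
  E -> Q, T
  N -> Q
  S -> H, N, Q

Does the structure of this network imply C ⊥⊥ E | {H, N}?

Yes

We examine all 6 paths between C and E:
  1. C → N → Q ← E — N:chain[blocks]; Q:collider[blocks] ⇒ blocked
  2. C → N ← S → Q ← E — N:collider[open]; S:fork[open]; Q:collider[blocks] ⇒ blocked
  3. C → Q ← E — Q:collider[blocks] ⇒ blocked
  4. C → H ← S → N → Q ← E — H:collider[open]; S:fork[open]; N:chain[blocks]; Q:collider[blocks] ⇒ blocked
  5. C → H ← S → Q ← E — H:collider[open]; S:fork[open]; Q:collider[blocks] ⇒ blocked
  6. C → T ← E — T:collider[blocks] ⇒ blocked
All paths are blocked; C ⊥ E | {H, N} holds.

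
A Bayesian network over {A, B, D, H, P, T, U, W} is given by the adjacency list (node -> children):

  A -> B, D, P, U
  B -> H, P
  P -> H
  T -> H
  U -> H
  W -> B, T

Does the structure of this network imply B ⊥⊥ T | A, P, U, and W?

Yes

6 paths connect B and T; each must be blocked for d-separation to hold:
Path 1: B → H ← T
  H is a collider here and neither H nor any of its descendants is conditioned on, so the collider stays closed — the path is blocked at H.
Path 2: B ← A → U → H ← T
  A is a fork here and A is conditioned on, so the path is blocked at A.
Path 3: B ← A → P → H ← T
  A is a fork here and A is conditioned on, so the path is blocked at A.
Path 4: B → P → H ← T
  P is a chain here and P is conditioned on, so the path is blocked at P.
Path 5: B → P ← A → U → H ← T
  A is a fork here and A is conditioned on, so the path is blocked at A.
Path 6: B ← W → T
  W is a fork here and W is conditioned on, so the path is blocked at W.
Every path is blocked, so B and T are d-separated given {A, P, U, W}.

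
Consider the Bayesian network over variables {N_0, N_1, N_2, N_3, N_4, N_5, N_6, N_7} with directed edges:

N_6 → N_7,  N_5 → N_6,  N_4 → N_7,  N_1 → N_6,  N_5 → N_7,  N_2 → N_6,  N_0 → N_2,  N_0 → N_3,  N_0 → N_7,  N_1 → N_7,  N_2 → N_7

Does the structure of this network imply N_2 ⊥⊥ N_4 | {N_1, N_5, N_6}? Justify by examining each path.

Yes

5 paths connect N_2 and N_4; each must be blocked for d-separation to hold:
Path 1: N_2 → N_6 ← N_1 → N_7 ← N_4
  N_1 is a fork here and N_1 is conditioned on, so the path is blocked at N_1.
Path 2: N_2 → N_6 → N_7 ← N_4
  N_6 is a chain here and N_6 is conditioned on, so the path is blocked at N_6.
Path 3: N_2 → N_6 ← N_5 → N_7 ← N_4
  N_5 is a fork here and N_5 is conditioned on, so the path is blocked at N_5.
Path 4: N_2 → N_7 ← N_4
  N_7 is a collider here and neither N_7 nor any of its descendants is conditioned on, so the collider stays closed — the path is blocked at N_7.
Path 5: N_2 ← N_0 → N_7 ← N_4
  N_7 is a collider here and neither N_7 nor any of its descendants is conditioned on, so the collider stays closed — the path is blocked at N_7.
Since every path is blocked, d-separation holds.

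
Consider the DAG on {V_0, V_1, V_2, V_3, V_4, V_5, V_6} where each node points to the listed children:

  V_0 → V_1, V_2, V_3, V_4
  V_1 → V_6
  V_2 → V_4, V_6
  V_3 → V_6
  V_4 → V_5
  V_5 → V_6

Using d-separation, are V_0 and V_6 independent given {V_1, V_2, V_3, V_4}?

Yes

We examine all 6 paths between V_0 and V_6:
Path 1: V_0 → V_3 → V_6
  V_3 is a chain here and V_3 is conditioned on, so the path is blocked at V_3.
Path 2: V_0 → V_4 → V_5 → V_6
  V_4 is a chain here and V_4 is conditioned on, so the path is blocked at V_4.
Path 3: V_0 → V_4 ← V_2 → V_6
  V_2 is a fork here and V_2 is conditioned on, so the path is blocked at V_2.
Path 4: V_0 → V_1 → V_6
  V_1 is a chain here and V_1 is conditioned on, so the path is blocked at V_1.
Path 5: V_0 → V_2 → V_4 → V_5 → V_6
  V_2 is a chain here and V_2 is conditioned on, so the path is blocked at V_2.
Path 6: V_0 → V_2 → V_6
  V_2 is a chain here and V_2 is conditioned on, so the path is blocked at V_2.
All paths are blocked; V_0 ⊥ V_6 | {V_1, V_2, V_3, V_4} holds.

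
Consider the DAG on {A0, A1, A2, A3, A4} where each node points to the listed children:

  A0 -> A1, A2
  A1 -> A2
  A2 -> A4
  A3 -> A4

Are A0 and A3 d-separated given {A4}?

We examine all 2 paths between A0 and A3:
Path 1: A0 → A1 → A2 → A4 ← A3
  A1 is a chain and A1 is not conditioned on; A2 is a chain and A2 is not conditioned on; A4 is a collider and A4 is conditioned on, which opens it — no node blocks this path, so it is active.
Path 2: A0 → A2 → A4 ← A3
  A2 is a chain and A2 is not conditioned on; A4 is a collider and A4 is conditioned on, which opens it — no node blocks this path, so it is active.
Because an active path exists, A0 and A3 are not d-separated.

No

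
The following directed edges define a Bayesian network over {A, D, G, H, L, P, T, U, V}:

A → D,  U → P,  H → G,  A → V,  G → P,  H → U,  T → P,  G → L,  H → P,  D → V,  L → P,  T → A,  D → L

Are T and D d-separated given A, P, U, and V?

No

Enumerating the 6 paths from T to D and testing each for blocking by {A, P, U, V}:
Path 1: T → P ← L ← D
  P is a collider and P is conditioned on, which opens it; L is a chain and L is not conditioned on — no node blocks this path, so it is active.
Path 2: T → P ← U ← H → G → L ← D
  U is a chain here and U is conditioned on, so the path is blocked at U.
Path 3: T → P ← H → G → L ← D
  P is a collider and P is conditioned on, which opens it; H is a fork and H is not conditioned on; G is a chain and G is not conditioned on; L is a collider and its descendant P is conditioned on, which opens it — no node blocks this path, so it is active.
Path 4: T → P ← G → L ← D
  P is a collider and P is conditioned on, which opens it; G is a fork and G is not conditioned on; L is a collider and its descendant P is conditioned on, which opens it — no node blocks this path, so it is active.
Path 5: T → A → D
  A is a chain here and A is conditioned on, so the path is blocked at A.
Path 6: T → A → V ← D
  A is a chain here and A is conditioned on, so the path is blocked at A.
Because an active path exists, T and D are not d-separated.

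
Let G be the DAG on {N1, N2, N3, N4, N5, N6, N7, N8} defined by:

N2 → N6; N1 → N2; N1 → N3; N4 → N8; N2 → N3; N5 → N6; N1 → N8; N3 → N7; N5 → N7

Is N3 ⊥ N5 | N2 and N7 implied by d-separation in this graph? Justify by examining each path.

No — N3 and N5 are not d-separated given {N2, N7}.

3 paths connect N3 and N5; each must be blocked for d-separation to hold:
  1. N3 → N7 ← N5 — N7:collider[open] ⇒ active
  2. N3 ← N2 → N6 ← N5 — N2:fork[blocks]; N6:collider[blocks] ⇒ blocked
  3. N3 ← N1 → N2 → N6 ← N5 — N1:fork[open]; N2:chain[blocks]; N6:collider[blocks] ⇒ blocked
Since the path N3 → N7 ← N5 is active, N3 and N5 are not d-separated given {N2, N7}.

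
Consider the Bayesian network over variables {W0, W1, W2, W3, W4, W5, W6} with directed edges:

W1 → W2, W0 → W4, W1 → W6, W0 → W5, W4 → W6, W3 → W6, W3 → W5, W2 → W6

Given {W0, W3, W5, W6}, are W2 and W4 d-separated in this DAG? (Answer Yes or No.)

We examine all 4 paths between W2 and W4:
Path 1: W2 ← W1 → W6 ← W3 → W5 ← W0 → W4
  W3 is a fork here and W3 is conditioned on, so the path is blocked at W3.
Path 2: W2 ← W1 → W6 ← W4
  W1 is a fork and W1 is not conditioned on; W6 is a collider and W6 is conditioned on, which opens it — no node blocks this path, so it is active.
Path 3: W2 → W6 ← W3 → W5 ← W0 → W4
  W3 is a fork here and W3 is conditioned on, so the path is blocked at W3.
Path 4: W2 → W6 ← W4
  W6 is a collider and W6 is conditioned on, which opens it — no node blocks this path, so it is active.
Because an active path exists, W2 and W4 are not d-separated.

No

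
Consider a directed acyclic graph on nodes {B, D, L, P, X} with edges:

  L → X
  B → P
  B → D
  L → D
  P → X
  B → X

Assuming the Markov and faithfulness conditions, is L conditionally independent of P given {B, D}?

Yes — L and P are d-separated given {B, D}.

4 paths connect L and P; each must be blocked for d-separation to hold:
  1. L → D ← B → X ← P — D:collider[open]; B:fork[blocks]; X:collider[blocks] ⇒ blocked
  2. L → D ← B → P — D:collider[open]; B:fork[blocks] ⇒ blocked
  3. L → X ← B → P — X:collider[blocks]; B:fork[blocks] ⇒ blocked
  4. L → X ← P — X:collider[blocks] ⇒ blocked
Since every path is blocked, d-separation holds.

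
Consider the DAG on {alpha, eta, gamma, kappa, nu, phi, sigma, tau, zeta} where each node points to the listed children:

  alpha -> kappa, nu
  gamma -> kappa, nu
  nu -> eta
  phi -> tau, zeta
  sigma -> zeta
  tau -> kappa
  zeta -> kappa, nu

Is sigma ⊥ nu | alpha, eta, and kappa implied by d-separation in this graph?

There are 5 undirected paths between sigma and nu; checking each against the conditioning set {alpha, eta, kappa}:
Path 1: sigma → zeta ← phi → tau → kappa ← alpha → nu
  alpha is a fork here and alpha is conditioned on, so the path is blocked at alpha.
Path 2: sigma → zeta ← phi → tau → kappa ← gamma → nu
  zeta is a collider and its descendant eta is conditioned on, which opens it; phi is a fork and phi is not conditioned on; tau is a chain and tau is not conditioned on; kappa is a collider and kappa is conditioned on, which opens it; gamma is a fork and gamma is not conditioned on — no node blocks this path, so it is active.
Path 3: sigma → zeta → nu
  zeta is a chain and zeta is not conditioned on — no node blocks this path, so it is active.
Path 4: sigma → zeta → kappa ← alpha → nu
  alpha is a fork here and alpha is conditioned on, so the path is blocked at alpha.
Path 5: sigma → zeta → kappa ← gamma → nu
  zeta is a chain and zeta is not conditioned on; kappa is a collider and kappa is conditioned on, which opens it; gamma is a fork and gamma is not conditioned on — no node blocks this path, so it is active.
At least one path is unblocked, so d-separation fails.

No — sigma and nu are not d-separated given {alpha, eta, kappa}.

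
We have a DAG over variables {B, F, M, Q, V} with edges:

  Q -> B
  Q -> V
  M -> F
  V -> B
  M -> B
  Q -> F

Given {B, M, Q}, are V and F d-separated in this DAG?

Yes

We examine all 4 paths between V and F:
Path 1: V ← Q → F
  Q is a fork here and Q is conditioned on, so the path is blocked at Q.
Path 2: V ← Q → B ← M → F
  Q is a fork here and Q is conditioned on, so the path is blocked at Q.
Path 3: V → B ← M → F
  M is a fork here and M is conditioned on, so the path is blocked at M.
Path 4: V → B ← Q → F
  Q is a fork here and Q is conditioned on, so the path is blocked at Q.
Every path is blocked, so V and F are d-separated given {B, M, Q}.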